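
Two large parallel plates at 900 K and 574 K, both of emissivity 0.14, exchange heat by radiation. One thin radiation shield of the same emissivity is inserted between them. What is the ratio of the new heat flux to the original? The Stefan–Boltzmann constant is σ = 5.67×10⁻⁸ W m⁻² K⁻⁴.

With N identical shields there are N+1 = 2 gaps in series, each with the same radiative resistance, so the flux falls to 1/(N+1) of its unshielded value.

ratio ≈ 0.500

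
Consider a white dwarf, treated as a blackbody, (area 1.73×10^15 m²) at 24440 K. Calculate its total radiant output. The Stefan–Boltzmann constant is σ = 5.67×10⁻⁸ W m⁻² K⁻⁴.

P = σAT⁴ = 5.67×10⁻⁸ × 1.73×10^15 × (24440)⁴ = 5.67×10⁻⁸ × 1.73×10^15 × 3.57×10^17.
P = 3.50×10^25 W.

P ≈ 3.50×10^25 W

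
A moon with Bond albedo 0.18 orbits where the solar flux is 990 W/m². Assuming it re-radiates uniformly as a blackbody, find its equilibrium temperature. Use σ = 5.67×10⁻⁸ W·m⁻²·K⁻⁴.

T ≈ 245 K

Power absorbed = (1−a)S·πR²; power emitted = 4πR²σT⁴. Equating and cancelling πR²:
T = ((1−a)S / 4σ)^(1/4) = (812 / (4 × 5.67×10⁻⁸))^(1/4) = (3.58×10^9)^(1/4).
T = 245 K.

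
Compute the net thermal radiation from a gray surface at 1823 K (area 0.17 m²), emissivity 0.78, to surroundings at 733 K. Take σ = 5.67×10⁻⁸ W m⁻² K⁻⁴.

Q = εσA(T⁴ − T_s⁴). T⁴ − T_s⁴ = (1823)⁴ − (733)⁴ = 1.10×10^13 − 2.89×10^11 = 1.08×10^13 K⁴.
Q = 0.78 × 5.67×10⁻⁸ × 0.170 × 1.08×10^13 = 80900 W.

Q ≈ 80900 W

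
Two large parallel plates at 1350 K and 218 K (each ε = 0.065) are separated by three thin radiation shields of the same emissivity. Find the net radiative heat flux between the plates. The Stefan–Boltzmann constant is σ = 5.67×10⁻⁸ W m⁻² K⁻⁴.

Each of the 4 gaps contributes resistance (2/ε − 1) = 2/0.065 − 1 = 29.77; total = 119.1.
q = σ(T₁⁴ − T₂⁴) / 119.1 = 5.67×10⁻⁸ × 3.32×10^12 / 119.1 = 1580 W/m².

q ≈ 1580 W/m²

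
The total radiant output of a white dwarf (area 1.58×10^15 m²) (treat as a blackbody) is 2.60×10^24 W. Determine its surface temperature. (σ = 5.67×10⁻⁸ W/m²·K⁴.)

T ≈ 13100 K

From P = σAT⁴, T = (P / σA)^(1/4) = (2.60×10^24 / (5.67×10⁻⁸ × 1.58×10^15))^(1/4).
T = (2.90×10^16)^(1/4) = 13100 K.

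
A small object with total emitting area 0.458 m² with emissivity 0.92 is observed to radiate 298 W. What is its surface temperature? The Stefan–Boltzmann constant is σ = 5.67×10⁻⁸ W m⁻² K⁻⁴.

From P = εσAT⁴, T = (P / εσA)^(1/4) = (298 / (0.92 × 5.67×10⁻⁸ × 0.458))^(1/4).
T = (1.25×10^10)^(1/4) = 334 K.

T ≈ 334 K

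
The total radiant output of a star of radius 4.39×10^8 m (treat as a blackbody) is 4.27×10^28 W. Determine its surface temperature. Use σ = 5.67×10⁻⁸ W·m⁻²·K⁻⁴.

A = 4πr² = 4π × (4.39×10^8)² = 2.42×10^18 m².
From P = σAT⁴, T = (P / σA)^(1/4) = (4.27×10^28 / (5.67×10⁻⁸ × 2.42×10^18))^(1/4).
T = (3.11×10^17)^(1/4) = 23600 K.

T ≈ 23600 K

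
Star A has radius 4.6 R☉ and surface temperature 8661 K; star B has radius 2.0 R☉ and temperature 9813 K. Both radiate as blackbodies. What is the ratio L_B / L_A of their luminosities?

L_B/L_A ≈ 0.312

L = 4πR²σT⁴ ∝ R²T⁴, so L_B/L_A = (2.0/4.6)² × (9813/8661)⁴ = 0.189 × 1.65 = 0.312.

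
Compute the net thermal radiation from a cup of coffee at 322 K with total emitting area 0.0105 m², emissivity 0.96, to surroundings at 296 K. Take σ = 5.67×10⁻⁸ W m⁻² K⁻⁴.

Q ≈ 1.76 W

Q = εσA(T⁴ − T_s⁴). T⁴ − T_s⁴ = (322)⁴ − (296)⁴ = 1.08×10^10 − 7.68×10^9 = 3.07×10^9 K⁴.
Q = 0.96 × 5.67×10⁻⁸ × 0.0105 × 3.07×10^9 = 1.76 W.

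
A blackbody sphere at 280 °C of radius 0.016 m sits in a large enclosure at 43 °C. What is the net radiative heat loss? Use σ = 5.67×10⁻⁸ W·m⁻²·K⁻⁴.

Q ≈ 15.2 W

A = 4πr² = 4π × (0.016)² = 3.22×10^-3 m².
Convert: 280 °C = 553 K; 43 °C = 316 K.
Q = σA(T⁴ − T_s⁴). T⁴ − T_s⁴ = (553)⁴ − (316)⁴ = 9.35×10^10 − 9.97×10^9 = 8.35×10^10 K⁴.
Q = 5.67×10⁻⁸ × 3.22×10^-3 × 8.35×10^10 = 15.2 W.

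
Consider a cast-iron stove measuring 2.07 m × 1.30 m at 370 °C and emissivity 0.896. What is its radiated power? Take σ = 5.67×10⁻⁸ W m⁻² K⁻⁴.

P ≈ 23400 W

A = 2.07 × 1.30 = 2.69 m².
370 °C = 643 K.
P = εσAT⁴ = 0.896 × 5.67×10⁻⁸ × 2.69 × (643)⁴ = 0.896 × 5.67×10⁻⁸ × 2.69 × 1.71×10^11.
P = 23400 W.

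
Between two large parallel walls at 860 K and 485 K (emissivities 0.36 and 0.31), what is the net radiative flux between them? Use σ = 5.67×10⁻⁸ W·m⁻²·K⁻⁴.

q ≈ 5570 W/m²

For two large parallel gray plates, q = σ(T₁⁴ − T₂⁴) / (1/ε₁ + 1/ε₂ − 1).
1/ε₁ + 1/ε₂ − 1 = 1/0.36 + 1/0.31 − 1 = 5.004.
T₁⁴ − T₂⁴ = 5.47×10^11 − 5.53×10^10 = 4.92×10^11 K⁴.
q = 5.67×10⁻⁸ × 4.92×10^11 / 5.004 = 5570 W/m².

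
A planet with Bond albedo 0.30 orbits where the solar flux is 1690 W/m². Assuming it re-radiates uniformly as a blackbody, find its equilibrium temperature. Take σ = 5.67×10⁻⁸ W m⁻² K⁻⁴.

T ≈ 269 K

Power absorbed = (1−a)S·πR²; power emitted = 4πR²σT⁴. Equating and cancelling πR²:
T = ((1−a)S / 4σ)^(1/4) = (1180 / (4 × 5.67×10⁻⁸))^(1/4) = (5.22×10^9)^(1/4).
T = 269 K.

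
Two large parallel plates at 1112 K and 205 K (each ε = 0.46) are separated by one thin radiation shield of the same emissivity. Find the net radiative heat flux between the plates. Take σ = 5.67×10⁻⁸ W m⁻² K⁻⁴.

Each of the 2 gaps contributes resistance (2/ε − 1) = 2/0.46 − 1 = 3.348; total = 6.696.
q = σ(T₁⁴ − T₂⁴) / 6.696 = 5.67×10⁻⁸ × 1.53×10^12 / 6.696 = 12900 W/m².

q ≈ 12900 W/m²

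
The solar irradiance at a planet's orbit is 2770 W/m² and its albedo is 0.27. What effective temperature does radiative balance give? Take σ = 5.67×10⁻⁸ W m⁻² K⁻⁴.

Power absorbed = (1−a)S·πR²; power emitted = 4πR²σT⁴. Equating and cancelling πR²:
T = ((1−a)S / 4σ)^(1/4) = (2020 / (4 × 5.67×10⁻⁸))^(1/4) = (8.92×10^9)^(1/4).
T = 307 K.

T ≈ 307 K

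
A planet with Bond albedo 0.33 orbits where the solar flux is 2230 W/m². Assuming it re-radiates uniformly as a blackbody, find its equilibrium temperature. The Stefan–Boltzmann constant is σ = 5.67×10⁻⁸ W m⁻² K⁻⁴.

Power absorbed = (1−a)S·πR²; power emitted = 4πR²σT⁴. Equating and cancelling πR²:
T = ((1−a)S / 4σ)^(1/4) = (1490 / (4 × 5.67×10⁻⁸))^(1/4) = (6.59×10^9)^(1/4).
T = 285 K.

T ≈ 285 K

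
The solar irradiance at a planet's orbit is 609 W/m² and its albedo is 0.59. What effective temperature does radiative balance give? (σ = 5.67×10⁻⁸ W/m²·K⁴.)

T ≈ 182 K

Power absorbed = (1−a)S·πR²; power emitted = 4πR²σT⁴. Equating and cancelling πR²:
T = ((1−a)S / 4σ)^(1/4) = (250 / (4 × 5.67×10⁻⁸))^(1/4) = (1.10×10^9)^(1/4).
T = 182 K.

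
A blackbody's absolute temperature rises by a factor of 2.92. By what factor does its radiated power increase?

P ∝ T⁴, so the power scales as (2.92)⁴ = 72.7.

factor ≈ 72.7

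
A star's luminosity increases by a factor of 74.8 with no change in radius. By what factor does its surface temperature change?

P ∝ T⁴ ⇒ T ∝ P^(1/4), so T scales by (74.8)^(1/4) = 2.94.

factor ≈ 2.94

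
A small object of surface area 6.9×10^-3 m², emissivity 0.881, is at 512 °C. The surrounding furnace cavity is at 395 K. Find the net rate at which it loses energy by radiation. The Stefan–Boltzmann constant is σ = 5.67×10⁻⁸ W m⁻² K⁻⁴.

Convert: 512 °C = 785 K.
Q = εσA(T⁴ − T_s⁴). T⁴ − T_s⁴ = (785)⁴ − (395)⁴ = 3.80×10^11 − 2.43×10^10 = 3.55×10^11 K⁴.
Q = 0.881 × 5.67×10⁻⁸ × 6.90×10^-3 × 3.55×10^11 = 122 W.

Q ≈ 122 W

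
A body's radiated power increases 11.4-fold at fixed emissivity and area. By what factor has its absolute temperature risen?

P ∝ T⁴ ⇒ T ∝ P^(1/4), so T scales by (11.4)^(1/4) = 1.84.

factor ≈ 1.84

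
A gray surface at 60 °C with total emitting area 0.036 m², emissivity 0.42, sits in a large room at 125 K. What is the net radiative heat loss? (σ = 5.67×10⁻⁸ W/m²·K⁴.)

Q ≈ 10.3 W

Convert: 60 °C = 333 K.
Q = εσA(T⁴ − T_s⁴). T⁴ − T_s⁴ = (333)⁴ − (125)⁴ = 1.23×10^10 − 2.44×10^8 = 1.21×10^10 K⁴.
Q = 0.42 × 5.67×10⁻⁸ × 0.0360 × 1.21×10^10 = 10.3 W.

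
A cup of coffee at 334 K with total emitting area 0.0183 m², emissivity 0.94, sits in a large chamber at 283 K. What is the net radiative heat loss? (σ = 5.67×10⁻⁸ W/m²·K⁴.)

Q = εσA(T⁴ − T_s⁴). T⁴ − T_s⁴ = (334)⁴ − (283)⁴ = 1.24×10^10 − 6.41×10^9 = 6.03×10^9 K⁴.
Q = 0.94 × 5.67×10⁻⁸ × 0.0183 × 6.03×10^9 = 5.88 W.

Q ≈ 5.88 W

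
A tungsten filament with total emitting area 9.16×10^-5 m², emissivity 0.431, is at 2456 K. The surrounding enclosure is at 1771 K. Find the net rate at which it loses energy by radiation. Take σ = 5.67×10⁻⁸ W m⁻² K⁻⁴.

Q ≈ 59.4 W

Q = εσA(T⁴ − T_s⁴). T⁴ − T_s⁴ = (2456)⁴ − (1771)⁴ = 3.64×10^13 − 9.84×10^12 = 2.65×10^13 K⁴.
Q = 0.431 × 5.67×10⁻⁸ × 9.16×10^-5 × 2.65×10^13 = 59.4 W.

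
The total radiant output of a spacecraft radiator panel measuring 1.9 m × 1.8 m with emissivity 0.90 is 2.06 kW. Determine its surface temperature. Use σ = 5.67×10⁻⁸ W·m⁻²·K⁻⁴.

A = 1.9 × 1.8 = 3.42 m².
From P = εσAT⁴, T = (P / εσA)^(1/4) = (2060 / (0.90 × 5.67×10⁻⁸ × 3.42))^(1/4).
T = (1.18×10^10)^(1/4) = 330 K.

T ≈ 330 K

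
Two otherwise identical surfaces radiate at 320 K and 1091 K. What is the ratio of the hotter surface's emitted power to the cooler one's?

ratio ≈ 135

P ∝ T⁴, so the ratio is (1091/320)⁴ = (3.409)⁴ = 135.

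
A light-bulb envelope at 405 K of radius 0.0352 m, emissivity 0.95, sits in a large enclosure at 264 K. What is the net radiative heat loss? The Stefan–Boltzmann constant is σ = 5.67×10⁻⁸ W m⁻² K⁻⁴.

Q ≈ 18.5 W

A = 4πr² = 4π × (0.0352)² = 0.0156 m².
Q = εσA(T⁴ − T_s⁴). T⁴ − T_s⁴ = (405)⁴ − (264)⁴ = 2.69×10^10 − 4.86×10^9 = 2.20×10^10 K⁴.
Q = 0.95 × 5.67×10⁻⁸ × 0.0156 × 2.20×10^10 = 18.5 W.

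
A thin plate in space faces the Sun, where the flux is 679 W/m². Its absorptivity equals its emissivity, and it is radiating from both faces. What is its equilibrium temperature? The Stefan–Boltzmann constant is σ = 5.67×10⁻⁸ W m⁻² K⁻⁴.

T ≈ 278 K

Absorbed flux αS = emitted flux 2εσT⁴ per unit area; with α = ε this gives T = (S/2σ)^(1/4).
T = (679 / (2 × 5.67×10⁻⁸))^(1/4) = (5.99×10^9)^(1/4).
T = 278 K.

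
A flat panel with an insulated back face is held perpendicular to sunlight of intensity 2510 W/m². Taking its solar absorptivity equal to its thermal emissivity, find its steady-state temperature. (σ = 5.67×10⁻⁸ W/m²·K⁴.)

Absorbed flux αS = emitted flux εσT⁴ (one radiating face); with α = ε, T = (S/σ)^(1/4).
T = (2510 / 5.67×10⁻⁸)^(1/4) = (4.43×10^10)^(1/4).
T = 459 K.

T ≈ 459 K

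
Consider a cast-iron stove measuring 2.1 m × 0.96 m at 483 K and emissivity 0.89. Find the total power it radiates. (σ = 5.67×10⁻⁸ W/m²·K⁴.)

A = 2.1 × 0.96 = 2.02 m².
Stefan–Boltzmann: P = εσAT⁴ = 0.89 × 5.67×10⁻⁸ × 2.02 × (483)⁴ = 0.89 × 5.67×10⁻⁸ × 2.02 × 5.44×10^10.
P = 5540 W.

P ≈ 5540 W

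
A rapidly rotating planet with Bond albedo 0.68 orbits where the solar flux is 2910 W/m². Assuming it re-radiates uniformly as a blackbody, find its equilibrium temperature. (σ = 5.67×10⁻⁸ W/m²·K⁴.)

Power absorbed = (1−a)S·πR²; power emitted = 4πR²σT⁴. Equating and cancelling πR²:
T = ((1−a)S / 4σ)^(1/4) = (931 / (4 × 5.67×10⁻⁸))^(1/4) = (4.11×10^9)^(1/4).
T = 253 K.

T ≈ 253 K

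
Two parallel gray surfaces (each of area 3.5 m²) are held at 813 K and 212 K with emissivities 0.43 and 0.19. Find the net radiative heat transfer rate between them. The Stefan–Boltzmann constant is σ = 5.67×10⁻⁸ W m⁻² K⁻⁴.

Q ≈ 13100 W

For two large parallel gray plates, q = σ(T₁⁴ − T₂⁴) / (1/ε₁ + 1/ε₂ − 1).
1/ε₁ + 1/ε₂ − 1 = 1/0.43 + 1/0.19 − 1 = 6.589.
T₁⁴ − T₂⁴ = 4.37×10^11 − 2.02×10^9 = 4.35×10^11 K⁴.
q = 5.67×10⁻⁸ × 4.35×10^11 / 6.589 = 3740 W/m².
Q = q·A = 3740 × 3.5 = 13100 W.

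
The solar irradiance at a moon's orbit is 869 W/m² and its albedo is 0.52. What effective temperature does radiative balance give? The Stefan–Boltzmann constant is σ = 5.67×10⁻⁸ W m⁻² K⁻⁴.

T ≈ 207 K

Power absorbed = (1−a)S·πR²; power emitted = 4πR²σT⁴. Equating and cancelling πR²:
T = ((1−a)S / 4σ)^(1/4) = (417 / (4 × 5.67×10⁻⁸))^(1/4) = (1.84×10^9)^(1/4).
T = 207 K.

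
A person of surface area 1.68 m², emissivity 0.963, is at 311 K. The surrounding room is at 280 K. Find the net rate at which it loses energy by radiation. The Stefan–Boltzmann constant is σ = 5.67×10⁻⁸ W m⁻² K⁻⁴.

Q = εσA(T⁴ − T_s⁴). T⁴ − T_s⁴ = (311)⁴ − (280)⁴ = 9.35×10^9 − 6.15×10^9 = 3.21×10^9 K⁴.
Q = 0.963 × 5.67×10⁻⁸ × 1.68 × 3.21×10^9 = 294 W.

Q ≈ 294 W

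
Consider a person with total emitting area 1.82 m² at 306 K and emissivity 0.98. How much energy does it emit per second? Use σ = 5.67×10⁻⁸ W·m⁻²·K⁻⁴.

P ≈ 887 W

P = εσAT⁴ = 0.98 × 5.67×10⁻⁸ × 1.82 × (306)⁴ = 0.98 × 5.67×10⁻⁸ × 1.82 × 8.77×10^9.
P = 887 W.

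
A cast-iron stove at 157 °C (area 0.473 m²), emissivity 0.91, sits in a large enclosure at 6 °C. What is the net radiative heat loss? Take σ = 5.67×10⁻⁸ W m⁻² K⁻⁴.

Convert: 157 °C = 430 K; 6 °C = 279 K.
Q = εσA(T⁴ − T_s⁴). T⁴ − T_s⁴ = (430)⁴ − (279)⁴ = 3.42×10^10 − 6.06×10^9 = 2.81×10^10 K⁴.
Q = 0.91 × 5.67×10⁻⁸ × 0.473 × 2.81×10^10 = 686 W.

Q ≈ 686 W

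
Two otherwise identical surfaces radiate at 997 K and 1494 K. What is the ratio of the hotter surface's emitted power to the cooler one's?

ratio ≈ 5.04

P ∝ T⁴, so the ratio is (1494/997)⁴ = (1.498)⁴ = 5.04.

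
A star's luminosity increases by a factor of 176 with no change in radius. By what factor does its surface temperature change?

P ∝ T⁴ ⇒ T ∝ P^(1/4), so T scales by (176)^(1/4) = 3.64.

factor ≈ 3.64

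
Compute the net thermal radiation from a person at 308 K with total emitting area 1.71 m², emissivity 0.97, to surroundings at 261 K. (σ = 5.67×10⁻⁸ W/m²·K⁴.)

Q ≈ 410 W

Q = εσA(T⁴ − T_s⁴). T⁴ − T_s⁴ = (308)⁴ − (261)⁴ = 9.00×10^9 − 4.64×10^9 = 4.36×10^9 K⁴.
Q = 0.97 × 5.67×10⁻⁸ × 1.71 × 4.36×10^9 = 410 W.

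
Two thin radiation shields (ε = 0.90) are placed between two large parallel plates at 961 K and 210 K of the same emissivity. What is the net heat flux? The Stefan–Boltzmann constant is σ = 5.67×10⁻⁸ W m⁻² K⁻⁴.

Each of the 3 gaps contributes resistance (2/ε − 1) = 2/0.90 − 1 = 1.222; total = 3.667.
q = σ(T₁⁴ − T₂⁴) / 3.667 = 5.67×10⁻⁸ × 8.51×10^11 / 3.667 = 13200 W/m².

q ≈ 13200 W/m²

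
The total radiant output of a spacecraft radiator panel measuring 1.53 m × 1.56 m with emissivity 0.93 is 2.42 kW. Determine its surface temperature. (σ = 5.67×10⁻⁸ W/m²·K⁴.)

A = 1.53 × 1.56 = 2.39 m².
From P = εσAT⁴, T = (P / εσA)^(1/4) = (2420 / (0.93 × 5.67×10⁻⁸ × 2.39))^(1/4).
T = (1.92×10^10)^(1/4) = 372 K.

T ≈ 372 K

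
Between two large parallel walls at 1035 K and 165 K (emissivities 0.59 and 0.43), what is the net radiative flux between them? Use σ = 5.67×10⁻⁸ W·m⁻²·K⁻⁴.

For two large parallel gray plates, q = σ(T₁⁴ − T₂⁴) / (1/ε₁ + 1/ε₂ − 1).
1/ε₁ + 1/ε₂ − 1 = 1/0.59 + 1/0.43 − 1 = 3.020.
T₁⁴ − T₂⁴ = 1.15×10^12 − 7.41×10^8 = 1.15×10^12 K⁴.
q = 5.67×10⁻⁸ × 1.15×10^12 / 3.020 = 21500 W/m².

q ≈ 21500 W/m²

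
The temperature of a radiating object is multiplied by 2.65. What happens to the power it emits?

factor ≈ 49.3

P ∝ T⁴, so the power scales as (2.65)⁴ = 49.3.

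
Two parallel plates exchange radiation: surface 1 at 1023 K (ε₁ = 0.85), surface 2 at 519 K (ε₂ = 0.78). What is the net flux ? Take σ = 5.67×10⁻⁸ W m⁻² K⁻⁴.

For two large parallel gray plates, q = σ(T₁⁴ − T₂⁴) / (1/ε₁ + 1/ε₂ − 1).
1/ε₁ + 1/ε₂ − 1 = 1/0.85 + 1/0.78 − 1 = 1.459.
T₁⁴ − T₂⁴ = 1.10×10^12 − 7.26×10^10 = 1.02×10^12 K⁴.
q = 5.67×10⁻⁸ × 1.02×10^12 / 1.459 = 39800 W/m².

q ≈ 39800 W/m²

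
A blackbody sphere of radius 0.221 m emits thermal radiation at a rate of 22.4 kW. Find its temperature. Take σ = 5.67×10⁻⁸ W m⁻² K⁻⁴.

T ≈ 896 K

A = 4πr² = 4π × (0.221)² = 0.614 m².
From P = σAT⁴, T = (P / σA)^(1/4) = (22400 / (5.67×10⁻⁸ × 0.614))^(1/4).
T = (6.44×10^11)^(1/4) = 896 K.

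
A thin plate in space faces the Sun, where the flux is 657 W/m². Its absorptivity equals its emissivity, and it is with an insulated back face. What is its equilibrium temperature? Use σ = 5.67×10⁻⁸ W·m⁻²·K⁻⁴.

Absorbed flux αS = emitted flux εσT⁴ (one radiating face); with α = ε, T = (S/σ)^(1/4).
T = (657 / 5.67×10⁻⁸)^(1/4) = (1.16×10^10)^(1/4).
T = 328 K.

T ≈ 328 K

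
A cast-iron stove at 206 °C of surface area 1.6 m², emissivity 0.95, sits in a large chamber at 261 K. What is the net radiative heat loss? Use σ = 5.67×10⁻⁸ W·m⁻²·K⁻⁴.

Q ≈ 4140 W

Convert: 206 °C = 479 K.
Q = εσA(T⁴ − T_s⁴). T⁴ − T_s⁴ = (479)⁴ − (261)⁴ = 5.26×10^10 − 4.64×10^9 = 4.80×10^10 K⁴.
Q = 0.95 × 5.67×10⁻⁸ × 1.60 × 4.80×10^10 = 4140 W.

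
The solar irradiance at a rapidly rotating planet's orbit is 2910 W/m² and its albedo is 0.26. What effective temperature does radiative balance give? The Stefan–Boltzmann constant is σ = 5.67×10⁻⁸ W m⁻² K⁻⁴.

T ≈ 312 K

Power absorbed = (1−a)S·πR²; power emitted = 4πR²σT⁴. Equating and cancelling πR²:
T = ((1−a)S / 4σ)^(1/4) = (2150 / (4 × 5.67×10⁻⁸))^(1/4) = (9.49×10^9)^(1/4).
T = 312 K.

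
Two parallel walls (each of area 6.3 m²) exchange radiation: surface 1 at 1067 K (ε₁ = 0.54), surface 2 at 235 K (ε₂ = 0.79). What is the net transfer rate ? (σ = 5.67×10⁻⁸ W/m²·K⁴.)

Q ≈ 2.18×10^5 W

For two large parallel gray plates, q = σ(T₁⁴ − T₂⁴) / (1/ε₁ + 1/ε₂ − 1).
1/ε₁ + 1/ε₂ − 1 = 1/0.54 + 1/0.79 − 1 = 2.118.
T₁⁴ − T₂⁴ = 1.30×10^12 − 3.05×10^9 = 1.29×10^12 K⁴.
q = 5.67×10⁻⁸ × 1.29×10^12 / 2.118 = 34600 W/m².
Q = q·A = 34600 × 6.3 = 2.18×10^5 W.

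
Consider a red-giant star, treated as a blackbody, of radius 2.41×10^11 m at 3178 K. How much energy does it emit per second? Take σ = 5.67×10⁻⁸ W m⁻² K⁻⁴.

P ≈ 4.22×10^30 W

A = 4πr² = 4π × (2.41×10^11)² = 7.30×10^23 m².
P = σAT⁴ = 5.67×10⁻⁸ × 7.30×10^23 × (3178)⁴ = 5.67×10⁻⁸ × 7.30×10^23 × 1.02×10^14.
P = 4.22×10^30 W.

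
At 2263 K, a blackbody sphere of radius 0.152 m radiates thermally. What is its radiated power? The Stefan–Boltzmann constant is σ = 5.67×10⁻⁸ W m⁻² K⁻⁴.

A = 4πr² = 4π × (0.152)² = 0.290 m².
P = σAT⁴ = 5.67×10⁻⁸ × 0.290 × (2263)⁴ = 5.67×10⁻⁸ × 0.290 × 2.62×10^13.
P = 4.32×10^5 W.

P ≈ 4.32×10^5 W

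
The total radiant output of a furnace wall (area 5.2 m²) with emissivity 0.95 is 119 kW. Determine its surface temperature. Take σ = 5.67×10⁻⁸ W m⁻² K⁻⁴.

From P = εσAT⁴, T = (P / εσA)^(1/4) = (1.19×10^5 / (0.95 × 5.67×10⁻⁸ × 5.20))^(1/4).
T = (4.25×10^11)^(1/4) = 807 K.

T ≈ 807 K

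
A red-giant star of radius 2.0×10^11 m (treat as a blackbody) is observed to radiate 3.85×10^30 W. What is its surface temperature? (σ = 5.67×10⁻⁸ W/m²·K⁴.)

A = 4πr² = 4π × (2.0×10^11)² = 5.03×10^23 m².
From P = σAT⁴, T = (P / σA)^(1/4) = (3.85×10^30 / (5.67×10⁻⁸ × 5.03×10^23))^(1/4).
T = (1.35×10^14)^(1/4) = 3410 K.

T ≈ 3410 K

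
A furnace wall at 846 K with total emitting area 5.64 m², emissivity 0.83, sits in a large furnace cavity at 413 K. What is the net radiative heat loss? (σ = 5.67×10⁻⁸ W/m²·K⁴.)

Q ≈ 1.28×10^5 W

Q = εσA(T⁴ − T_s⁴). T⁴ − T_s⁴ = (846)⁴ − (413)⁴ = 5.12×10^11 − 2.91×10^10 = 4.83×10^11 K⁴.
Q = 0.83 × 5.67×10⁻⁸ × 5.64 × 4.83×10^11 = 1.28×10^5 W.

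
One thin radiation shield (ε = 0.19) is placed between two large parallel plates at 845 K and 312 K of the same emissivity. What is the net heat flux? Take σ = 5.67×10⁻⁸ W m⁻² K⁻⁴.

Each of the 2 gaps contributes resistance (2/ε − 1) = 2/0.19 − 1 = 9.526; total = 19.05.
q = σ(T₁⁴ − T₂⁴) / 19.05 = 5.67×10⁻⁸ × 5.00×10^11 / 19.05 = 1490 W/m².

q ≈ 1490 W/m²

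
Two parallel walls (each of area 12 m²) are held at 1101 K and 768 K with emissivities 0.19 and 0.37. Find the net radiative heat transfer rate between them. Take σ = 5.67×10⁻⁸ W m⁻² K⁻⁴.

For two large parallel gray plates, q = σ(T₁⁴ − T₂⁴) / (1/ε₁ + 1/ε₂ − 1).
1/ε₁ + 1/ε₂ − 1 = 1/0.19 + 1/0.37 − 1 = 6.966.
T₁⁴ − T₂⁴ = 1.47×10^12 − 3.48×10^11 = 1.12×10^12 K⁴.
q = 5.67×10⁻⁸ × 1.12×10^12 / 6.966 = 9130 W/m².
Q = q·A = 9130 × 12 = 1.10×10^5 W.

Q ≈ 1.10×10^5 W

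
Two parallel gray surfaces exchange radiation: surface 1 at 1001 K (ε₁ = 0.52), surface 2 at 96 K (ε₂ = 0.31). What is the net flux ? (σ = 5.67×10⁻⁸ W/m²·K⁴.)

For two large parallel gray plates, q = σ(T₁⁴ − T₂⁴) / (1/ε₁ + 1/ε₂ − 1).
1/ε₁ + 1/ε₂ − 1 = 1/0.52 + 1/0.31 − 1 = 4.149.
T₁⁴ − T₂⁴ = 1.00×10^12 − 8.49×10^7 = 1.00×10^12 K⁴.
q = 5.67×10⁻⁸ × 1.00×10^12 / 4.149 = 13700 W/m².

q ≈ 13700 W/m²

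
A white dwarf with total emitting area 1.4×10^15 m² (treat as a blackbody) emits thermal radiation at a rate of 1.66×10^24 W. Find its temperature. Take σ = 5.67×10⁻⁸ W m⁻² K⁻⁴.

From P = σAT⁴, T = (P / σA)^(1/4) = (1.66×10^24 / (5.67×10⁻⁸ × 1.40×10^15))^(1/4).
T = (2.09×10^16)^(1/4) = 12000 K.

T ≈ 12000 K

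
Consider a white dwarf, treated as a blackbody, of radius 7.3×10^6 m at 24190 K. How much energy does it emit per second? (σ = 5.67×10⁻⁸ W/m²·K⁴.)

P ≈ 1.30×10^25 W

A = 4πr² = 4π × (7.3×10^6)² = 6.70×10^14 m².
P = σAT⁴ = 5.67×10⁻⁸ × 6.70×10^14 × (24190)⁴ = 5.67×10⁻⁸ × 6.70×10^14 × 3.42×10^17.
P = 1.30×10^25 W.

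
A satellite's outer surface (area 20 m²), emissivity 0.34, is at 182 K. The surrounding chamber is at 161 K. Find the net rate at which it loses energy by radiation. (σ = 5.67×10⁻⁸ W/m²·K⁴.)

Q ≈ 164 W

Q = εσA(T⁴ − T_s⁴). T⁴ − T_s⁴ = (182)⁴ − (161)⁴ = 1.10×10^9 − 6.72×10^8 = 4.25×10^8 K⁴.
Q = 0.34 × 5.67×10⁻⁸ × 20.0 × 4.25×10^8 = 164 W.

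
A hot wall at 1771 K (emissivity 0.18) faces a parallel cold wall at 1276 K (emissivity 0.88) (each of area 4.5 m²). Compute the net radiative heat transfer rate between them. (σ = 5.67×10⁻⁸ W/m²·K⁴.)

Q ≈ 3.22×10^5 W

For two large parallel gray plates, q = σ(T₁⁴ − T₂⁴) / (1/ε₁ + 1/ε₂ − 1).
1/ε₁ + 1/ε₂ − 1 = 1/0.18 + 1/0.88 − 1 = 5.692.
T₁⁴ − T₂⁴ = 9.84×10^12 − 2.65×10^12 = 7.19×10^12 K⁴.
q = 5.67×10⁻⁸ × 7.19×10^12 / 5.692 = 71600 W/m².
Q = q·A = 71600 × 4.5 = 3.22×10^5 W.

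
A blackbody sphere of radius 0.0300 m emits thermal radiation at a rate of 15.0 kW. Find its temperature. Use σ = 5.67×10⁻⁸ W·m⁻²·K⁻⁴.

A = 4πr² = 4π × (0.0300)² = 0.0113 m².
From P = σAT⁴, T = (P / σA)^(1/4) = (15000 / (5.67×10⁻⁸ × 0.0113))^(1/4).
T = (2.34×10^13)^(1/4) = 2200 K.

T ≈ 2200 K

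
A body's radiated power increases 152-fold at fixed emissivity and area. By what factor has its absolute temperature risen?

P ∝ T⁴ ⇒ T ∝ P^(1/4), so T scales by (152)^(1/4) = 3.51.

factor ≈ 3.51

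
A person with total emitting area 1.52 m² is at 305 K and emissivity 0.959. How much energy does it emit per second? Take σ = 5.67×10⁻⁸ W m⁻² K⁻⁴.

P ≈ 715 W

Stefan–Boltzmann: P = εσAT⁴ = 0.959 × 5.67×10⁻⁸ × 1.52 × (305)⁴ = 0.959 × 5.67×10⁻⁸ × 1.52 × 8.65×10^9.
P = 715 W.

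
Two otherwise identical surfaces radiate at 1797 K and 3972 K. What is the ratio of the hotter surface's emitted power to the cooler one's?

P ∝ T⁴, so the ratio is (3972/1797)⁴ = (2.210)⁴ = 23.9.

ratio ≈ 23.9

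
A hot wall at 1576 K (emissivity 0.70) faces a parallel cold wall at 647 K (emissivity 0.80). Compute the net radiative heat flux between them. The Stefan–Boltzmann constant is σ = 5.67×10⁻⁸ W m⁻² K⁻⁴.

q ≈ 2.02×10^5 W/m²

For two large parallel gray plates, q = σ(T₁⁴ − T₂⁴) / (1/ε₁ + 1/ε₂ − 1).
1/ε₁ + 1/ε₂ − 1 = 1/0.70 + 1/0.80 − 1 = 1.679.
T₁⁴ − T₂⁴ = 6.17×10^12 − 1.75×10^11 = 5.99×10^12 K⁴.
q = 5.67×10⁻⁸ × 5.99×10^12 / 1.679 = 2.02×10^5 W/m².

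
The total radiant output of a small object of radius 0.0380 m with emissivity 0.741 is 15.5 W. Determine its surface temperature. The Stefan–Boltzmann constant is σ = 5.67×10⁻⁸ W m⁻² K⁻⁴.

A = 4πr² = 4π × (0.0380)² = 0.0181 m².
From P = εσAT⁴, T = (P / εσA)^(1/4) = (15.5 / (0.741 × 5.67×10⁻⁸ × 0.0181))^(1/4).
T = (2.03×10^10)^(1/4) = 378 K.

T ≈ 378 K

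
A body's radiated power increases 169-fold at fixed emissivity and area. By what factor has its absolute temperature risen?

P ∝ T⁴ ⇒ T ∝ P^(1/4), so T scales by (169)^(1/4) = 3.61.

factor ≈ 3.61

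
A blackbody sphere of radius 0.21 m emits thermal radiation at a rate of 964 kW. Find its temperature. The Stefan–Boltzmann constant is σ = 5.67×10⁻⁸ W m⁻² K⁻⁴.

T ≈ 2350 K

A = 4πr² = 4π × (0.21)² = 0.554 m².
From P = σAT⁴, T = (P / σA)^(1/4) = (9.64×10^5 / (5.67×10⁻⁸ × 0.554))^(1/4).
T = (3.07×10^13)^(1/4) = 2350 K.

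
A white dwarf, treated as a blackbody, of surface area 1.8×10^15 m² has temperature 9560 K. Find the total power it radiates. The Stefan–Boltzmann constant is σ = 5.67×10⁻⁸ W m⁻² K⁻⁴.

P = σAT⁴ = 5.67×10⁻⁸ × 1.80×10^15 × (9560)⁴ = 5.67×10⁻⁸ × 1.80×10^15 × 8.35×10^15.
P = 8.52×10^23 W.

P ≈ 8.52×10^23 W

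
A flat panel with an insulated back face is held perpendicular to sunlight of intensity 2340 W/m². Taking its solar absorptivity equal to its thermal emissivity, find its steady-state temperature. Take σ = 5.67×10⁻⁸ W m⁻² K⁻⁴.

T ≈ 451 K

Absorbed flux αS = emitted flux εσT⁴ (one radiating face); with α = ε, T = (S/σ)^(1/4).
T = (2340 / 5.67×10⁻⁸)^(1/4) = (4.13×10^10)^(1/4).
T = 451 K.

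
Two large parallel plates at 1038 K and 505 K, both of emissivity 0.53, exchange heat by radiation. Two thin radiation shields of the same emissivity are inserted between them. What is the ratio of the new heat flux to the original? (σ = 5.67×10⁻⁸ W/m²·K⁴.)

With N identical shields there are N+1 = 3 gaps in series, each with the same radiative resistance, so the flux falls to 1/(N+1) of its unshielded value.

ratio ≈ 0.333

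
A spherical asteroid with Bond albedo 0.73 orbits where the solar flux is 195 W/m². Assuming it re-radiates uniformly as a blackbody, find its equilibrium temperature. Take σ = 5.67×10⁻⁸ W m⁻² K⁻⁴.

Power absorbed = (1−a)S·πR²; power emitted = 4πR²σT⁴. Equating and cancelling πR²:
T = ((1−a)S / 4σ)^(1/4) = (52.7 / (4 × 5.67×10⁻⁸))^(1/4) = (2.32×10^8)^(1/4).
T = 123 K.

T ≈ 123 K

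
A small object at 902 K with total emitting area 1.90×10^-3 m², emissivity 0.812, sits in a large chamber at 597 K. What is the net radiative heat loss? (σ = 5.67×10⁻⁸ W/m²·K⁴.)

Q = εσA(T⁴ − T_s⁴). T⁴ − T_s⁴ = (902)⁴ − (597)⁴ = 6.62×10^11 − 1.27×10^11 = 5.35×10^11 K⁴.
Q = 0.812 × 5.67×10⁻⁸ × 1.90×10^-3 × 5.35×10^11 = 46.8 W.

Q ≈ 46.8 W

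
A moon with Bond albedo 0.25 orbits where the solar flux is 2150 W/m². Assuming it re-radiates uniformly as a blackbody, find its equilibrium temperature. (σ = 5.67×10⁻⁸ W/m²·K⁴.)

Power absorbed = (1−a)S·πR²; power emitted = 4πR²σT⁴. Equating and cancelling πR²:
T = ((1−a)S / 4σ)^(1/4) = (1610 / (4 × 5.67×10⁻⁸))^(1/4) = (7.11×10^9)^(1/4).
T = 290 K.

T ≈ 290 K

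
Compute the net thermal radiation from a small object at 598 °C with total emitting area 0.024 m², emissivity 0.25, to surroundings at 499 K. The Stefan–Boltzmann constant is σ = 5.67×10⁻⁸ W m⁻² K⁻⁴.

Q ≈ 175 W

Convert: 598 °C = 871 K.
Q = εσA(T⁴ − T_s⁴). T⁴ − T_s⁴ = (871)⁴ − (499)⁴ = 5.76×10^11 − 6.20×10^10 = 5.14×10^11 K⁴.
Q = 0.25 × 5.67×10⁻⁸ × 0.0240 × 5.14×10^11 = 175 W.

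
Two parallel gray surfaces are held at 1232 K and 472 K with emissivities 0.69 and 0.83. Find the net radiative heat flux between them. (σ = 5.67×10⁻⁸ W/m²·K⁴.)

q ≈ 77300 W/m²

For two large parallel gray plates, q = σ(T₁⁴ − T₂⁴) / (1/ε₁ + 1/ε₂ − 1).
1/ε₁ + 1/ε₂ − 1 = 1/0.69 + 1/0.83 − 1 = 1.654.
T₁⁴ − T₂⁴ = 2.30×10^12 − 4.96×10^10 = 2.25×10^12 K⁴.
q = 5.67×10⁻⁸ × 2.25×10^12 / 1.654 = 77300 W/m².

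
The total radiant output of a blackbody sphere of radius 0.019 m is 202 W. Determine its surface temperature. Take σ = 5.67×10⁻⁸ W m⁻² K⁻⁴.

A = 4πr² = 4π × (0.019)² = 4.54×10^-3 m².
From P = σAT⁴, T = (P / σA)^(1/4) = (202 / (5.67×10⁻⁸ × 4.54×10^-3))^(1/4).
T = (7.85×10^11)^(1/4) = 941 K.

T ≈ 941 K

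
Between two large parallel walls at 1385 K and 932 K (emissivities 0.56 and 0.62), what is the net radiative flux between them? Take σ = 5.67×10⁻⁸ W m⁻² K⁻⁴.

q ≈ 69100 W/m²

For two large parallel gray plates, q = σ(T₁⁴ − T₂⁴) / (1/ε₁ + 1/ε₂ − 1).
1/ε₁ + 1/ε₂ − 1 = 1/0.56 + 1/0.62 − 1 = 2.399.
T₁⁴ − T₂⁴ = 3.68×10^12 − 7.55×10^11 = 2.93×10^12 K⁴.
q = 5.67×10⁻⁸ × 2.93×10^12 / 2.399 = 69100 W/m².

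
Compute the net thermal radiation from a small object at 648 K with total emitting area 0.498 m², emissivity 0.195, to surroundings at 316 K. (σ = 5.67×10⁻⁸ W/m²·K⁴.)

Q = εσA(T⁴ − T_s⁴). T⁴ − T_s⁴ = (648)⁴ − (316)⁴ = 1.76×10^11 − 9.97×10^9 = 1.66×10^11 K⁴.
Q = 0.195 × 5.67×10⁻⁸ × 0.498 × 1.66×10^11 = 916 W.

Q ≈ 916 W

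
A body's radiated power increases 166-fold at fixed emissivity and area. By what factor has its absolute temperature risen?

P ∝ T⁴ ⇒ T ∝ P^(1/4), so T scales by (166)^(1/4) = 3.59.

factor ≈ 3.59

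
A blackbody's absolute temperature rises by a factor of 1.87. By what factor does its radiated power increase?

factor ≈ 12.2

P ∝ T⁴, so the power scales as (1.87)⁴ = 12.2.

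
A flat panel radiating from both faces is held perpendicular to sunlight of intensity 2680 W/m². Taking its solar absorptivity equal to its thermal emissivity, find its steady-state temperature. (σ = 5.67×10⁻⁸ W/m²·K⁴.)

T ≈ 392 K

Absorbed flux αS = emitted flux 2εσT⁴ per unit area; with α = ε this gives T = (S/2σ)^(1/4).
T = (2680 / (2 × 5.67×10⁻⁸))^(1/4) = (2.36×10^10)^(1/4).
T = 392 K.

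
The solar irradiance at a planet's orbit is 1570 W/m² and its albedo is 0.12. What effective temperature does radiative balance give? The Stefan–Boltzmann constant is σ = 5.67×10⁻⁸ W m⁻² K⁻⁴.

T ≈ 279 K

Power absorbed = (1−a)S·πR²; power emitted = 4πR²σT⁴. Equating and cancelling πR²:
T = ((1−a)S / 4σ)^(1/4) = (1380 / (4 × 5.67×10⁻⁸))^(1/4) = (6.09×10^9)^(1/4).
T = 279 K.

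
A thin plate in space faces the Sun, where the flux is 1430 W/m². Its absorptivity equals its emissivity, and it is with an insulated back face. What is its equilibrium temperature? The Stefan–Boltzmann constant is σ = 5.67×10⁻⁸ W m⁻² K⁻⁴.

T ≈ 399 K

Absorbed flux αS = emitted flux εσT⁴ (one radiating face); with α = ε, T = (S/σ)^(1/4).
T = (1430 / 5.67×10⁻⁸)^(1/4) = (2.52×10^10)^(1/4).
T = 399 K.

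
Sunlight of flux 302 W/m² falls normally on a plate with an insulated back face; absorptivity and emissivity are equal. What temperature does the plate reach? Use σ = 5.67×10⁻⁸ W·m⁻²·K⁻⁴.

T ≈ 270 K

Absorbed flux αS = emitted flux εσT⁴ (one radiating face); with α = ε, T = (S/σ)^(1/4).
T = (302 / 5.67×10⁻⁸)^(1/4) = (5.33×10^9)^(1/4).
T = 270 K.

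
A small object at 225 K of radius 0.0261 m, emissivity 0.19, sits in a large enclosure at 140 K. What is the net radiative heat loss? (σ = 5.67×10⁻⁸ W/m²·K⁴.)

A = 4πr² = 4π × (0.0261)² = 8.56×10^-3 m².
Q = εσA(T⁴ − T_s⁴). T⁴ − T_s⁴ = (225)⁴ − (140)⁴ = 2.56×10^9 − 3.84×10^8 = 2.18×10^9 K⁴.
Q = 0.19 × 5.67×10⁻⁸ × 8.56×10^-3 × 2.18×10^9 = 0.201 W.

Q ≈ 0.201 W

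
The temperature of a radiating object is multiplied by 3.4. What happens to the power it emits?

factor ≈ 134

P ∝ T⁴, so the power scales as (3.4)⁴ = 134.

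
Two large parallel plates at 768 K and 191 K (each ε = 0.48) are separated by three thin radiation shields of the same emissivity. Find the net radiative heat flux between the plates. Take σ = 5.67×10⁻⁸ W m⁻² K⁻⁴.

q ≈ 1550 W/m²

Each of the 4 gaps contributes resistance (2/ε − 1) = 2/0.48 − 1 = 3.167; total = 12.67.
q = σ(T₁⁴ − T₂⁴) / 12.67 = 5.67×10⁻⁸ × 3.47×10^11 / 12.67 = 1550 W/m².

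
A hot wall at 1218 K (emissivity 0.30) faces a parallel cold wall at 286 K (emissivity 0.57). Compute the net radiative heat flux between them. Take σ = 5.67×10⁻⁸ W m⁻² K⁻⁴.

For two large parallel gray plates, q = σ(T₁⁴ − T₂⁴) / (1/ε₁ + 1/ε₂ − 1).
1/ε₁ + 1/ε₂ − 1 = 1/0.30 + 1/0.57 − 1 = 4.088.
T₁⁴ − T₂⁴ = 2.20×10^12 − 6.69×10^9 = 2.19×10^12 K⁴.
q = 5.67×10⁻⁸ × 2.19×10^12 / 4.088 = 30400 W/m².

q ≈ 30400 W/m²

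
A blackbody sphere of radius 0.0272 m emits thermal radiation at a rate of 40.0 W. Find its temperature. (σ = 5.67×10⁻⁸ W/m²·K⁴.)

A = 4πr² = 4π × (0.0272)² = 9.30×10^-3 m².
From P = σAT⁴, T = (P / σA)^(1/4) = (40.0 / (5.67×10⁻⁸ × 9.30×10^-3))^(1/4).
T = (7.59×10^10)^(1/4) = 525 K.

T ≈ 525 K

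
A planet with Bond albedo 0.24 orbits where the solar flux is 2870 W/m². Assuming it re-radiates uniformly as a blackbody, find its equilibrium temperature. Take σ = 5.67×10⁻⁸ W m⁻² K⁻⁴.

Power absorbed = (1−a)S·πR²; power emitted = 4πR²σT⁴. Equating and cancelling πR²:
T = ((1−a)S / 4σ)^(1/4) = (2180 / (4 × 5.67×10⁻⁸))^(1/4) = (9.62×10^9)^(1/4).
T = 313 K.

T ≈ 313 K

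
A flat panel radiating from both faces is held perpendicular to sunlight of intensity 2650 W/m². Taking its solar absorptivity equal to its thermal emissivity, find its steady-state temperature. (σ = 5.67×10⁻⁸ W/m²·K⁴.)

Absorbed flux αS = emitted flux 2εσT⁴ per unit area; with α = ε this gives T = (S/2σ)^(1/4).
T = (2650 / (2 × 5.67×10⁻⁸))^(1/4) = (2.34×10^10)^(1/4).
T = 391 K.

T ≈ 391 K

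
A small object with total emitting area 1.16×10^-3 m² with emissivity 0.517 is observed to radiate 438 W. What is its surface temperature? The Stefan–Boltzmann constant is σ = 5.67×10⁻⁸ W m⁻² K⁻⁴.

From P = εσAT⁴, T = (P / εσA)^(1/4) = (438 / (0.517 × 5.67×10⁻⁸ × 1.16×10^-3))^(1/4).
T = (1.29×10^13)^(1/4) = 1890 K.

T ≈ 1890 K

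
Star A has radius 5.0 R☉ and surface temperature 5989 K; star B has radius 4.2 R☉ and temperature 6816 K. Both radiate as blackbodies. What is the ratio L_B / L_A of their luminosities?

L = 4πR²σT⁴ ∝ R²T⁴, so L_B/L_A = (4.2/5.0)² × (6816/5989)⁴ = 0.706 × 1.68 = 1.18.

L_B/L_A ≈ 1.18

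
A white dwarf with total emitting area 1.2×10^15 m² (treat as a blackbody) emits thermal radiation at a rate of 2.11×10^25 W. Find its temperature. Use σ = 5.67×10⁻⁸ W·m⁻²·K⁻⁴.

T ≈ 23600 K

From P = σAT⁴, T = (P / σA)^(1/4) = (2.11×10^25 / (5.67×10⁻⁸ × 1.20×10^15))^(1/4).
T = (3.10×10^17)^(1/4) = 23600 K.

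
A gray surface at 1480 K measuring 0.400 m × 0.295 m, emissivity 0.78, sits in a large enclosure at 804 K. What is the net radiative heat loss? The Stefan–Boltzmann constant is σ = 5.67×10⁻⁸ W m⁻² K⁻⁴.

Q ≈ 22900 W

A = 0.400 × 0.295 = 0.118 m².
Q = εσA(T⁴ − T_s⁴). T⁴ − T_s⁴ = (1480)⁴ − (804)⁴ = 4.80×10^12 − 4.18×10^11 = 4.38×10^12 K⁴.
Q = 0.78 × 5.67×10⁻⁸ × 0.118 × 4.38×10^12 = 22900 W.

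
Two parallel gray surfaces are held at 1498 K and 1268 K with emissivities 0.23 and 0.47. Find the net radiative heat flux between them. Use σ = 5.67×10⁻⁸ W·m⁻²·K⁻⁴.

q ≈ 25400 W/m²

For two large parallel gray plates, q = σ(T₁⁴ − T₂⁴) / (1/ε₁ + 1/ε₂ − 1).
1/ε₁ + 1/ε₂ − 1 = 1/0.23 + 1/0.47 − 1 = 5.475.
T₁⁴ − T₂⁴ = 5.04×10^12 − 2.59×10^12 = 2.45×10^12 K⁴.
q = 5.67×10⁻⁸ × 2.45×10^12 / 5.475 = 25400 W/m².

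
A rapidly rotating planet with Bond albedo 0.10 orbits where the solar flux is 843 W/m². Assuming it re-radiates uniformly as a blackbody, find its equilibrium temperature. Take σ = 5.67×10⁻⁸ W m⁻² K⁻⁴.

T ≈ 240 K

Power absorbed = (1−a)S·πR²; power emitted = 4πR²σT⁴. Equating and cancelling πR²:
T = ((1−a)S / 4σ)^(1/4) = (759 / (4 × 5.67×10⁻⁸))^(1/4) = (3.35×10^9)^(1/4).
T = 240 K.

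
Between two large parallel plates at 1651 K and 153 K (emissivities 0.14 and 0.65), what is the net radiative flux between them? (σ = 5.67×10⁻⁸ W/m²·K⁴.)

For two large parallel gray plates, q = σ(T₁⁴ − T₂⁴) / (1/ε₁ + 1/ε₂ − 1).
1/ε₁ + 1/ε₂ − 1 = 1/0.14 + 1/0.65 − 1 = 7.681.
T₁⁴ − T₂⁴ = 7.43×10^12 − 5.48×10^8 = 7.43×10^12 K⁴.
q = 5.67×10⁻⁸ × 7.43×10^12 / 7.681 = 54800 W/m².

q ≈ 54800 W/m²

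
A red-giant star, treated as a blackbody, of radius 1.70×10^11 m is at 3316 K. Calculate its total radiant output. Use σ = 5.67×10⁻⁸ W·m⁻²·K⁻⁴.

A = 4πr² = 4π × (1.70×10^11)² = 3.63×10^23 m².
P = σAT⁴ = 5.67×10⁻⁸ × 3.63×10^23 × (3316)⁴ = 5.67×10⁻⁸ × 3.63×10^23 × 1.21×10^14.
P = 2.49×10^30 W.

P ≈ 2.49×10^30 W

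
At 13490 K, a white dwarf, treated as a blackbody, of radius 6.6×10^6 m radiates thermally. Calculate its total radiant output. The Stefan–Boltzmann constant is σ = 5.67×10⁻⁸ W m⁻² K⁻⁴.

A = 4πr² = 4π × (6.6×10^6)² = 5.47×10^14 m².
P = σAT⁴ = 5.67×10⁻⁸ × 5.47×10^14 × (13490)⁴ = 5.67×10⁻⁸ × 5.47×10^14 × 3.31×10^16.
P = 1.03×10^24 W.

P ≈ 1.03×10^24 W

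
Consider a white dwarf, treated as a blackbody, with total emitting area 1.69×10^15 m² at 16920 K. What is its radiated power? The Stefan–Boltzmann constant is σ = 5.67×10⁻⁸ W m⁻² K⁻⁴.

P = σAT⁴ = 5.67×10⁻⁸ × 1.69×10^15 × (16920)⁴ = 5.67×10⁻⁸ × 1.69×10^15 × 8.20×10^16.
P = 7.85×10^24 W.

P ≈ 7.85×10^24 W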